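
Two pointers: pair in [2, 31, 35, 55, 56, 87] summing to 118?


lo=0(2)+hi=5(87)=89
lo=1(31)+hi=5(87)=118

Yes: 31+87=118


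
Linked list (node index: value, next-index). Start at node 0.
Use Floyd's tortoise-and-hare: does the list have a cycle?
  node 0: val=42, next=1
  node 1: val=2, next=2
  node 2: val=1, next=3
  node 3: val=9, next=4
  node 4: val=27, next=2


Floyd's tortoise (slow, +1) and hare (fast, +2):
  init: slow=0, fast=0
  step 1: slow=1, fast=2
  step 2: slow=2, fast=4
  step 3: slow=3, fast=3
  slow == fast at node 3: cycle detected

Cycle: yes


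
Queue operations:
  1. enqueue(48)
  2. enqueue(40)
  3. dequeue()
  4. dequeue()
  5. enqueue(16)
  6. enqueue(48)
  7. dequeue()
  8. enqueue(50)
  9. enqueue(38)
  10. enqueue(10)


enqueue(48) -> [48]
enqueue(40) -> [48, 40]
dequeue()->48, [40]
dequeue()->40, []
enqueue(16) -> [16]
enqueue(48) -> [16, 48]
dequeue()->16, [48]
enqueue(50) -> [48, 50]
enqueue(38) -> [48, 50, 38]
enqueue(10) -> [48, 50, 38, 10]

Final queue: [48, 50, 38, 10]


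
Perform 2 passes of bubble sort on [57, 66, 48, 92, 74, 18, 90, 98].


Initial: [57, 66, 48, 92, 74, 18, 90, 98]
Pass 1: [57, 48, 66, 74, 18, 90, 92, 98] (4 swaps)
Pass 2: [48, 57, 66, 18, 74, 90, 92, 98] (2 swaps)

After 2 passes: [48, 57, 66, 18, 74, 90, 92, 98]


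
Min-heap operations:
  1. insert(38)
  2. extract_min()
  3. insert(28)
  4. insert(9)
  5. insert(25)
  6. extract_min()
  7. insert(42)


insert(38) -> [38]
extract_min()->38, []
insert(28) -> [28]
insert(9) -> [9, 28]
insert(25) -> [9, 28, 25]
extract_min()->9, [25, 28]
insert(42) -> [25, 28, 42]

Final heap: [25, 28, 42]


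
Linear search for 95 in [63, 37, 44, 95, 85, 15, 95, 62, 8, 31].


i=0: 63!=95
i=1: 37!=95
i=2: 44!=95
i=3: 95==95 found!

Found at 3, 4 comps


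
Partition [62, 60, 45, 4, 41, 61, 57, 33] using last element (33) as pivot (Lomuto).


Pivot: 33
  4 <= 33: swap -> [4, 60, 45, 62, 41, 61, 57, 33]
Place pivot at 1: [4, 33, 45, 62, 41, 61, 57, 60]

Partitioned: [4, 33, 45, 62, 41, 61, 57, 60]


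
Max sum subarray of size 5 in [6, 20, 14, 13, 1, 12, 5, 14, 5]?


[0:5]: 54
[1:6]: 60
[2:7]: 45
[3:8]: 45
[4:9]: 37

Max: 60 at [1:6]


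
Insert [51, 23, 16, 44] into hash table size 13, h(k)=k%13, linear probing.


Insert 51: h=12 -> slot 12
Insert 23: h=10 -> slot 10
Insert 16: h=3 -> slot 3
Insert 44: h=5 -> slot 5

Table: [None, None, None, 16, None, 44, None, None, None, None, 23, None, 51]


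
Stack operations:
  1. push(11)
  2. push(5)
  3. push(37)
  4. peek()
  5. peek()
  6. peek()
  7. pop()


push(11) -> [11]
push(5) -> [11, 5]
push(37) -> [11, 5, 37]
peek()->37
peek()->37
peek()->37
pop()->37, [11, 5]

Final stack: [11, 5]


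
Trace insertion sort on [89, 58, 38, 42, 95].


Initial: [89, 58, 38, 42, 95]
Insert 58: [58, 89, 38, 42, 95]
Insert 38: [38, 58, 89, 42, 95]
Insert 42: [38, 42, 58, 89, 95]
Insert 95: [38, 42, 58, 89, 95]

Sorted: [38, 42, 58, 89, 95]


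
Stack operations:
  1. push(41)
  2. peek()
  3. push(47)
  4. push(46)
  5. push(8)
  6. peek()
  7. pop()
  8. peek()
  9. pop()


push(41) -> [41]
peek()->41
push(47) -> [41, 47]
push(46) -> [41, 47, 46]
push(8) -> [41, 47, 46, 8]
peek()->8
pop()->8, [41, 47, 46]
peek()->46
pop()->46, [41, 47]

Final stack: [41, 47]


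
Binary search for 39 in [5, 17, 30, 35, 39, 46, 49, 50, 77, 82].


Step 1: lo=0, hi=9, mid=4, val=39

Found at index 4


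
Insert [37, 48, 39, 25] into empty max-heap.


Insert 37: [37]
Insert 48: [48, 37]
Insert 39: [48, 37, 39]
Insert 25: [48, 37, 39, 25]

Final heap: [48, 37, 39, 25]


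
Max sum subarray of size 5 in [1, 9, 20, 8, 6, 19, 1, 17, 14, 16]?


[0:5]: 44
[1:6]: 62
[2:7]: 54
[3:8]: 51
[4:9]: 57
[5:10]: 67

Max: 67 at [5:10]


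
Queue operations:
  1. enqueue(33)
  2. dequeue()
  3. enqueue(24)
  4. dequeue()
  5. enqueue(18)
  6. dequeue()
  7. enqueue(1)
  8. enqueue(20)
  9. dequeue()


enqueue(33) -> [33]
dequeue()->33, []
enqueue(24) -> [24]
dequeue()->24, []
enqueue(18) -> [18]
dequeue()->18, []
enqueue(1) -> [1]
enqueue(20) -> [1, 20]
dequeue()->1, [20]

Final queue: [20]


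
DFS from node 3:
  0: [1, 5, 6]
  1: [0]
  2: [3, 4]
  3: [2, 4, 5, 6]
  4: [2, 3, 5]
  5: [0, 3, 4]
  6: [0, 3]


Visit 3, push [6, 5, 4, 2]
Visit 2, push [4]
Visit 4, push [5]
Visit 5, push [0]
Visit 0, push [6, 1]
Visit 1, push []
Visit 6, push []

DFS order: [3, 2, 4, 5, 0, 1, 6]


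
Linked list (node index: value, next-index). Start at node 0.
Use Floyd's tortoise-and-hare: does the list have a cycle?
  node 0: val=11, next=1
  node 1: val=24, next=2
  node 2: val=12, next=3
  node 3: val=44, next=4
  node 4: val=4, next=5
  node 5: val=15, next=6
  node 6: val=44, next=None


Floyd's tortoise (slow, +1) and hare (fast, +2):
  init: slow=0, fast=0
  step 1: slow=1, fast=2
  step 2: slow=2, fast=4
  step 3: slow=3, fast=6
  step 4: fast -> None, no cycle

Cycle: no


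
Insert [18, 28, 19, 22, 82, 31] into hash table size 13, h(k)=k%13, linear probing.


Insert 18: h=5 -> slot 5
Insert 28: h=2 -> slot 2
Insert 19: h=6 -> slot 6
Insert 22: h=9 -> slot 9
Insert 82: h=4 -> slot 4
Insert 31: h=5, 2 probes -> slot 7

Table: [None, None, 28, None, 82, 18, 19, 31, None, 22, None, None, None]


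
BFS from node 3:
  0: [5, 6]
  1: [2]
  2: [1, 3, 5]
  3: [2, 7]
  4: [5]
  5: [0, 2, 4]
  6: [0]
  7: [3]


Visit 3, enqueue [2, 7]
Visit 2, enqueue [1, 5]
Visit 7, enqueue []
Visit 1, enqueue []
Visit 5, enqueue [0, 4]
Visit 0, enqueue [6]
Visit 4, enqueue []
Visit 6, enqueue []

BFS order: [3, 2, 7, 1, 5, 0, 4, 6]


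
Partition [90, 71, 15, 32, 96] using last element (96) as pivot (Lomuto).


Pivot: 96
  90 <= 96: advance i (no swap)
  71 <= 96: advance i (no swap)
  15 <= 96: advance i (no swap)
  32 <= 96: advance i (no swap)
Place pivot at 4: [90, 71, 15, 32, 96]

Partitioned: [90, 71, 15, 32, 96]


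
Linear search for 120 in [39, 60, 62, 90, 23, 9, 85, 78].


i=0: 39!=120
i=1: 60!=120
i=2: 62!=120
i=3: 90!=120
i=4: 23!=120
i=5: 9!=120
i=6: 85!=120
i=7: 78!=120

Not found, 8 comps


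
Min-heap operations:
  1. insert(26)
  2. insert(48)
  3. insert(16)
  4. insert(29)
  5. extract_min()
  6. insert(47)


insert(26) -> [26]
insert(48) -> [26, 48]
insert(16) -> [16, 48, 26]
insert(29) -> [16, 29, 26, 48]
extract_min()->16, [26, 29, 48]
insert(47) -> [26, 29, 48, 47]

Final heap: [26, 29, 48, 47]


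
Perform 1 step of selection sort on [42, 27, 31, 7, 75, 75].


Initial: [42, 27, 31, 7, 75, 75]
Step 1: min=7 at 3
  Swap: [7, 27, 31, 42, 75, 75]

After 1 step: [7, 27, 31, 42, 75, 75]


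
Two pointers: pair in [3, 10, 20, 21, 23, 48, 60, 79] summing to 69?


lo=0(3)+hi=7(79)=82
lo=0(3)+hi=6(60)=63
lo=1(10)+hi=6(60)=70
lo=1(10)+hi=5(48)=58
lo=2(20)+hi=5(48)=68
lo=3(21)+hi=5(48)=69

Yes: 21+48=69


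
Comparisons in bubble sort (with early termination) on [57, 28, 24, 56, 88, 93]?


Algorithm: bubble sort (with early termination)
Input: [57, 28, 24, 56, 88, 93]
Sorted: [24, 28, 56, 57, 88, 93]

12


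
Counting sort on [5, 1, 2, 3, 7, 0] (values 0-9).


Input: [5, 1, 2, 3, 7, 0]
Counts: [1, 1, 1, 1, 0, 1, 0, 1, 0, 0]

Sorted: [0, 1, 2, 3, 5, 7]


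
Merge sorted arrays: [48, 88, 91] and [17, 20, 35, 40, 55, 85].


Take 17 from B
Take 20 from B
Take 35 from B
Take 40 from B
Take 48 from A
Take 55 from B
Take 85 from B

Merged: [17, 20, 35, 40, 48, 55, 85, 88, 91]


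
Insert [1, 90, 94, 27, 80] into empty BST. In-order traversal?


Insert 1: root
Insert 90: R from 1
Insert 94: R from 1 -> R from 90
Insert 27: R from 1 -> L from 90
Insert 80: R from 1 -> L from 90 -> R from 27

In-order: [1, 27, 80, 90, 94]


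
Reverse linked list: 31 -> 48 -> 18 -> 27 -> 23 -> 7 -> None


Step 1: curr=31, set curr.next=prev(None) | reversed so far: 31
Step 2: curr=48, set curr.next=prev(31) | reversed so far: 48 -> 31
Step 3: curr=18, set curr.next=prev(48) | reversed so far: 18 -> 48 -> 31
Step 4: curr=27, set curr.next=prev(18) | reversed so far: 27 -> 18 -> 48 -> 31
Step 5: curr=23, set curr.next=prev(27) | reversed so far: 23 -> 27 -> 18 -> 48 -> 31
Step 6: curr=7, set curr.next=prev(23) | reversed so far: 7 -> 23 -> 27 -> 18 -> 48 -> 31

7 -> 23 -> 27 -> 18 -> 48 -> 31 -> None


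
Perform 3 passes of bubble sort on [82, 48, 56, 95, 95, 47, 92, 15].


Initial: [82, 48, 56, 95, 95, 47, 92, 15]
Pass 1: [48, 56, 82, 95, 47, 92, 15, 95] (5 swaps)
Pass 2: [48, 56, 82, 47, 92, 15, 95, 95] (3 swaps)
Pass 3: [48, 56, 47, 82, 15, 92, 95, 95] (2 swaps)

After 3 passes: [48, 56, 47, 82, 15, 92, 95, 95]


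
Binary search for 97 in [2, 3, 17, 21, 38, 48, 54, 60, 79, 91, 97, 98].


Step 1: lo=0, hi=11, mid=5, val=48
Step 2: lo=6, hi=11, mid=8, val=79
Step 3: lo=9, hi=11, mid=10, val=97

Found at index 10


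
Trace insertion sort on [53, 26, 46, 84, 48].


Initial: [53, 26, 46, 84, 48]
Insert 26: [26, 53, 46, 84, 48]
Insert 46: [26, 46, 53, 84, 48]
Insert 84: [26, 46, 53, 84, 48]
Insert 48: [26, 46, 48, 53, 84]

Sorted: [26, 46, 48, 53, 84]


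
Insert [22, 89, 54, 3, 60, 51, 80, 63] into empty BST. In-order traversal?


Insert 22: root
Insert 89: R from 22
Insert 54: R from 22 -> L from 89
Insert 3: L from 22
Insert 60: R from 22 -> L from 89 -> R from 54
Insert 51: R from 22 -> L from 89 -> L from 54
Insert 80: R from 22 -> L from 89 -> R from 54 -> R from 60
Insert 63: R from 22 -> L from 89 -> R from 54 -> R from 60 -> L from 80

In-order: [3, 22, 51, 54, 60, 63, 80, 89]


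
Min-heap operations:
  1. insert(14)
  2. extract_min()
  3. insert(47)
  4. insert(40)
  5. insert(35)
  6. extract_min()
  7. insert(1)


insert(14) -> [14]
extract_min()->14, []
insert(47) -> [47]
insert(40) -> [40, 47]
insert(35) -> [35, 47, 40]
extract_min()->35, [40, 47]
insert(1) -> [1, 47, 40]

Final heap: [1, 47, 40]


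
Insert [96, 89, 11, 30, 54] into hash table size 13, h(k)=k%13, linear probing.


Insert 96: h=5 -> slot 5
Insert 89: h=11 -> slot 11
Insert 11: h=11, 1 probes -> slot 12
Insert 30: h=4 -> slot 4
Insert 54: h=2 -> slot 2

Table: [None, None, 54, None, 30, 96, None, None, None, None, None, 89, 11]


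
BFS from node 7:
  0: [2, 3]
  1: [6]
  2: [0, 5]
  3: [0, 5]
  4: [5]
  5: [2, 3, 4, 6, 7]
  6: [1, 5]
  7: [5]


Visit 7, enqueue [5]
Visit 5, enqueue [2, 3, 4, 6]
Visit 2, enqueue [0]
Visit 3, enqueue []
Visit 4, enqueue []
Visit 6, enqueue [1]
Visit 0, enqueue []
Visit 1, enqueue []

BFS order: [7, 5, 2, 3, 4, 6, 0, 1]


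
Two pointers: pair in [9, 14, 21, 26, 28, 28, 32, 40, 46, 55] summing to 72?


lo=0(9)+hi=9(55)=64
lo=1(14)+hi=9(55)=69
lo=2(21)+hi=9(55)=76
lo=2(21)+hi=8(46)=67
lo=3(26)+hi=8(46)=72

Yes: 26+46=72


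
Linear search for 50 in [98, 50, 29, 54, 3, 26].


i=0: 98!=50
i=1: 50==50 found!

Found at 1, 2 comps


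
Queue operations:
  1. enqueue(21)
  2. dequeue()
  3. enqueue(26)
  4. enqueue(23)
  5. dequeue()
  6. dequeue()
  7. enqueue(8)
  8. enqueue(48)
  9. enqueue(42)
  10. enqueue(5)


enqueue(21) -> [21]
dequeue()->21, []
enqueue(26) -> [26]
enqueue(23) -> [26, 23]
dequeue()->26, [23]
dequeue()->23, []
enqueue(8) -> [8]
enqueue(48) -> [8, 48]
enqueue(42) -> [8, 48, 42]
enqueue(5) -> [8, 48, 42, 5]

Final queue: [8, 48, 42, 5]


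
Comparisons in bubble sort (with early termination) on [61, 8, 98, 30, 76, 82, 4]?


Algorithm: bubble sort (with early termination)
Input: [61, 8, 98, 30, 76, 82, 4]
Sorted: [4, 8, 30, 61, 76, 82, 98]

21


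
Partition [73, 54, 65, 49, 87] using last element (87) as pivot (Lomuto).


Pivot: 87
  73 <= 87: advance i (no swap)
  54 <= 87: advance i (no swap)
  65 <= 87: advance i (no swap)
  49 <= 87: advance i (no swap)
Place pivot at 4: [73, 54, 65, 49, 87]

Partitioned: [73, 54, 65, 49, 87]


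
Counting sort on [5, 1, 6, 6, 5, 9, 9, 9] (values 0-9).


Input: [5, 1, 6, 6, 5, 9, 9, 9]
Counts: [0, 1, 0, 0, 0, 2, 2, 0, 0, 3]

Sorted: [1, 5, 5, 6, 6, 9, 9, 9]


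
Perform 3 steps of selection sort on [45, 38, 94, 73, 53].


Initial: [45, 38, 94, 73, 53]
Step 1: min=38 at 1
  Swap: [38, 45, 94, 73, 53]
Step 2: min=45 at 1
  Swap: [38, 45, 94, 73, 53]
Step 3: min=53 at 4
  Swap: [38, 45, 53, 73, 94]

After 3 steps: [38, 45, 53, 73, 94]


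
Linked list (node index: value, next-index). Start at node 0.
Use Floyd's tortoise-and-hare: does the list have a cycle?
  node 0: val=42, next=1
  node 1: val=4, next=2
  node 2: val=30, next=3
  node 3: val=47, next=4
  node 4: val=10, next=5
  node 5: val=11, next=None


Floyd's tortoise (slow, +1) and hare (fast, +2):
  init: slow=0, fast=0
  step 1: slow=1, fast=2
  step 2: slow=2, fast=4
  step 3: fast 4->5->None, no cycle

Cycle: no


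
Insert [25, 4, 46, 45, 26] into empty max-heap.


Insert 25: [25]
Insert 4: [25, 4]
Insert 46: [46, 4, 25]
Insert 45: [46, 45, 25, 4]
Insert 26: [46, 45, 25, 4, 26]

Final heap: [46, 45, 25, 4, 26]


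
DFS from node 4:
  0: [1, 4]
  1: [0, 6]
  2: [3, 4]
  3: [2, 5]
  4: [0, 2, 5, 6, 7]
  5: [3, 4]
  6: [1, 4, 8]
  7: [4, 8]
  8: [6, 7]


Visit 4, push [7, 6, 5, 2, 0]
Visit 0, push [1]
Visit 1, push [6]
Visit 6, push [8]
Visit 8, push [7]
Visit 7, push []
Visit 2, push [3]
Visit 3, push [5]
Visit 5, push []

DFS order: [4, 0, 1, 6, 8, 7, 2, 3, 5]


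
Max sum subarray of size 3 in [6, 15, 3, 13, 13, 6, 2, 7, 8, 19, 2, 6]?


[0:3]: 24
[1:4]: 31
[2:5]: 29
[3:6]: 32
[4:7]: 21
[5:8]: 15
[6:9]: 17
[7:10]: 34
[8:11]: 29
[9:12]: 27

Max: 34 at [7:10]


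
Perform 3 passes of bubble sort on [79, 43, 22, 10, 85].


Initial: [79, 43, 22, 10, 85]
Pass 1: [43, 22, 10, 79, 85] (3 swaps)
Pass 2: [22, 10, 43, 79, 85] (2 swaps)
Pass 3: [10, 22, 43, 79, 85] (1 swaps)

After 3 passes: [10, 22, 43, 79, 85]


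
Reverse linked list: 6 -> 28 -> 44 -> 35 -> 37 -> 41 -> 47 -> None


Step 1: curr=6, set curr.next=prev(None) | reversed so far: 6
Step 2: curr=28, set curr.next=prev(6) | reversed so far: 28 -> 6
Step 3: curr=44, set curr.next=prev(28) | reversed so far: 44 -> 28 -> 6
Step 4: curr=35, set curr.next=prev(44) | reversed so far: 35 -> 44 -> 28 -> 6
Step 5: curr=37, set curr.next=prev(35) | reversed so far: 37 -> 35 -> 44 -> 28 -> 6
Step 6: curr=41, set curr.next=prev(37) | reversed so far: 41 -> 37 -> 35 -> 44 -> 28 -> 6
Step 7: curr=47, set curr.next=prev(41) | reversed so far: 47 -> 41 -> 37 -> 35 -> 44 -> 28 -> 6

47 -> 41 -> 37 -> 35 -> 44 -> 28 -> 6 -> None


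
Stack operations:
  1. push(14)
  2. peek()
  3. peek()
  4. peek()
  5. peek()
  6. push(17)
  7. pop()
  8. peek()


push(14) -> [14]
peek()->14
peek()->14
peek()->14
peek()->14
push(17) -> [14, 17]
pop()->17, [14]
peek()->14

Final stack: [14]


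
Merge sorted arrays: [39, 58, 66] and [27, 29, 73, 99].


Take 27 from B
Take 29 from B
Take 39 from A
Take 58 from A
Take 66 from A

Merged: [27, 29, 39, 58, 66, 73, 99]


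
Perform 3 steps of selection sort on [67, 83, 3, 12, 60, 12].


Initial: [67, 83, 3, 12, 60, 12]
Step 1: min=3 at 2
  Swap: [3, 83, 67, 12, 60, 12]
Step 2: min=12 at 3
  Swap: [3, 12, 67, 83, 60, 12]
Step 3: min=12 at 5
  Swap: [3, 12, 12, 83, 60, 67]

After 3 steps: [3, 12, 12, 83, 60, 67]


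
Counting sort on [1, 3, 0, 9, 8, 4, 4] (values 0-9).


Input: [1, 3, 0, 9, 8, 4, 4]
Counts: [1, 1, 0, 1, 2, 0, 0, 0, 1, 1]

Sorted: [0, 1, 3, 4, 4, 8, 9]


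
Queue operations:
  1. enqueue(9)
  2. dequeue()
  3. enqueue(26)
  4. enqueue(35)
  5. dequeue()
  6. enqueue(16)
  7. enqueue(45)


enqueue(9) -> [9]
dequeue()->9, []
enqueue(26) -> [26]
enqueue(35) -> [26, 35]
dequeue()->26, [35]
enqueue(16) -> [35, 16]
enqueue(45) -> [35, 16, 45]

Final queue: [35, 16, 45]


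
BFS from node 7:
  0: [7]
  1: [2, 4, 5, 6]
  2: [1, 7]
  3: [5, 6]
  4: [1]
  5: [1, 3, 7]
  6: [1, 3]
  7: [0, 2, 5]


Visit 7, enqueue [0, 2, 5]
Visit 0, enqueue []
Visit 2, enqueue [1]
Visit 5, enqueue [3]
Visit 1, enqueue [4, 6]
Visit 3, enqueue []
Visit 4, enqueue []
Visit 6, enqueue []

BFS order: [7, 0, 2, 5, 1, 3, 4, 6]


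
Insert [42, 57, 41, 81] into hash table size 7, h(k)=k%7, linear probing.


Insert 42: h=0 -> slot 0
Insert 57: h=1 -> slot 1
Insert 41: h=6 -> slot 6
Insert 81: h=4 -> slot 4

Table: [42, 57, None, None, 81, None, 41]


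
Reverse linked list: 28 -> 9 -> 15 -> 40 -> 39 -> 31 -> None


Step 1: curr=28, set curr.next=prev(None) | reversed so far: 28
Step 2: curr=9, set curr.next=prev(28) | reversed so far: 9 -> 28
Step 3: curr=15, set curr.next=prev(9) | reversed so far: 15 -> 9 -> 28
Step 4: curr=40, set curr.next=prev(15) | reversed so far: 40 -> 15 -> 9 -> 28
Step 5: curr=39, set curr.next=prev(40) | reversed so far: 39 -> 40 -> 15 -> 9 -> 28
Step 6: curr=31, set curr.next=prev(39) | reversed so far: 31 -> 39 -> 40 -> 15 -> 9 -> 28

31 -> 39 -> 40 -> 15 -> 9 -> 28 -> None


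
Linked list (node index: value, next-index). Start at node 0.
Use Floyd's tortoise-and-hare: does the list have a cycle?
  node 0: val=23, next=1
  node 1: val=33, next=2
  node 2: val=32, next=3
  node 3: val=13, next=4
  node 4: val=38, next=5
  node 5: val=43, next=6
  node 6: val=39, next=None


Floyd's tortoise (slow, +1) and hare (fast, +2):
  init: slow=0, fast=0
  step 1: slow=1, fast=2
  step 2: slow=2, fast=4
  step 3: slow=3, fast=6
  step 4: fast -> None, no cycle

Cycle: no


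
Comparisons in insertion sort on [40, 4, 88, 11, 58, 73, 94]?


Algorithm: insertion sort
Input: [40, 4, 88, 11, 58, 73, 94]
Sorted: [4, 11, 40, 58, 73, 88, 94]

10


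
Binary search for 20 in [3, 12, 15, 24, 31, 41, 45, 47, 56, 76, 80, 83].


Step 1: lo=0, hi=11, mid=5, val=41
Step 2: lo=0, hi=4, mid=2, val=15
Step 3: lo=3, hi=4, mid=3, val=24

Not found


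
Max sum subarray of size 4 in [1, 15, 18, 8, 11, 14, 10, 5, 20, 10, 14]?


[0:4]: 42
[1:5]: 52
[2:6]: 51
[3:7]: 43
[4:8]: 40
[5:9]: 49
[6:10]: 45
[7:11]: 49

Max: 52 at [1:5]


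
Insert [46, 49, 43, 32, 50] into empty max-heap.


Insert 46: [46]
Insert 49: [49, 46]
Insert 43: [49, 46, 43]
Insert 32: [49, 46, 43, 32]
Insert 50: [50, 49, 43, 32, 46]

Final heap: [50, 49, 43, 32, 46]


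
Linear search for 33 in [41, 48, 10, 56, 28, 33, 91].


i=0: 41!=33
i=1: 48!=33
i=2: 10!=33
i=3: 56!=33
i=4: 28!=33
i=5: 33==33 found!

Found at 5, 6 comps


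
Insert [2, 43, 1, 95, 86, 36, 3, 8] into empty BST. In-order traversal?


Insert 2: root
Insert 43: R from 2
Insert 1: L from 2
Insert 95: R from 2 -> R from 43
Insert 86: R from 2 -> R from 43 -> L from 95
Insert 36: R from 2 -> L from 43
Insert 3: R from 2 -> L from 43 -> L from 36
Insert 8: R from 2 -> L from 43 -> L from 36 -> R from 3

In-order: [1, 2, 3, 8, 36, 43, 86, 95]


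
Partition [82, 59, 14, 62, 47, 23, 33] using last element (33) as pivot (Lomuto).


Pivot: 33
  14 <= 33: swap -> [14, 59, 82, 62, 47, 23, 33]
  23 <= 33: swap -> [14, 23, 82, 62, 47, 59, 33]
Place pivot at 2: [14, 23, 33, 62, 47, 59, 82]

Partitioned: [14, 23, 33, 62, 47, 59, 82]


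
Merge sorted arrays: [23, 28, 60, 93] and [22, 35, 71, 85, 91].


Take 22 from B
Take 23 from A
Take 28 from A
Take 35 from B
Take 60 from A
Take 71 from B
Take 85 from B
Take 91 from B

Merged: [22, 23, 28, 35, 60, 71, 85, 91, 93]


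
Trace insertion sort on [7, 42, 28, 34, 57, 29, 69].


Initial: [7, 42, 28, 34, 57, 29, 69]
Insert 42: [7, 42, 28, 34, 57, 29, 69]
Insert 28: [7, 28, 42, 34, 57, 29, 69]
Insert 34: [7, 28, 34, 42, 57, 29, 69]
Insert 57: [7, 28, 34, 42, 57, 29, 69]
Insert 29: [7, 28, 29, 34, 42, 57, 69]
Insert 69: [7, 28, 29, 34, 42, 57, 69]

Sorted: [7, 28, 29, 34, 42, 57, 69]


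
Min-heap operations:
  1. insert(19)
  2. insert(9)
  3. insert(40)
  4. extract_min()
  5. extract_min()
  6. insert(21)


insert(19) -> [19]
insert(9) -> [9, 19]
insert(40) -> [9, 19, 40]
extract_min()->9, [19, 40]
extract_min()->19, [40]
insert(21) -> [21, 40]

Final heap: [21, 40]


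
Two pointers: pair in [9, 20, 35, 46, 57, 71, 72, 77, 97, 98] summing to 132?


lo=0(9)+hi=9(98)=107
lo=1(20)+hi=9(98)=118
lo=2(35)+hi=9(98)=133
lo=2(35)+hi=8(97)=132

Yes: 35+97=132


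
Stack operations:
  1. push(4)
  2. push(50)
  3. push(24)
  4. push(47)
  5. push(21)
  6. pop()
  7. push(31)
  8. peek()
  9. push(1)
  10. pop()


push(4) -> [4]
push(50) -> [4, 50]
push(24) -> [4, 50, 24]
push(47) -> [4, 50, 24, 47]
push(21) -> [4, 50, 24, 47, 21]
pop()->21, [4, 50, 24, 47]
push(31) -> [4, 50, 24, 47, 31]
peek()->31
push(1) -> [4, 50, 24, 47, 31, 1]
pop()->1, [4, 50, 24, 47, 31]

Final stack: [4, 50, 24, 47, 31]


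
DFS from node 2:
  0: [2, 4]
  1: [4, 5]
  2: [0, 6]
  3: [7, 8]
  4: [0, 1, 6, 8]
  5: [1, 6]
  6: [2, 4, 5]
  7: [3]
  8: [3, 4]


Visit 2, push [6, 0]
Visit 0, push [4]
Visit 4, push [8, 6, 1]
Visit 1, push [5]
Visit 5, push [6]
Visit 6, push []
Visit 8, push [3]
Visit 3, push [7]
Visit 7, push []

DFS order: [2, 0, 4, 1, 5, 6, 8, 3, 7]


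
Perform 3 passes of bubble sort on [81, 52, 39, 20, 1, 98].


Initial: [81, 52, 39, 20, 1, 98]
Pass 1: [52, 39, 20, 1, 81, 98] (4 swaps)
Pass 2: [39, 20, 1, 52, 81, 98] (3 swaps)
Pass 3: [20, 1, 39, 52, 81, 98] (2 swaps)

After 3 passes: [20, 1, 39, 52, 81, 98]


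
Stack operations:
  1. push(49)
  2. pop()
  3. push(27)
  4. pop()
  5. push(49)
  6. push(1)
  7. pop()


push(49) -> [49]
pop()->49, []
push(27) -> [27]
pop()->27, []
push(49) -> [49]
push(1) -> [49, 1]
pop()->1, [49]

Final stack: [49]


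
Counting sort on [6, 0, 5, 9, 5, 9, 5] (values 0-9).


Input: [6, 0, 5, 9, 5, 9, 5]
Counts: [1, 0, 0, 0, 0, 3, 1, 0, 0, 2]

Sorted: [0, 5, 5, 5, 6, 9, 9]


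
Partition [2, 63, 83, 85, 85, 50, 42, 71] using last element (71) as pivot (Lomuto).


Pivot: 71
  2 <= 71: advance i (no swap)
  63 <= 71: advance i (no swap)
  50 <= 71: swap -> [2, 63, 50, 85, 85, 83, 42, 71]
  42 <= 71: swap -> [2, 63, 50, 42, 85, 83, 85, 71]
Place pivot at 4: [2, 63, 50, 42, 71, 83, 85, 85]

Partitioned: [2, 63, 50, 42, 71, 83, 85, 85]


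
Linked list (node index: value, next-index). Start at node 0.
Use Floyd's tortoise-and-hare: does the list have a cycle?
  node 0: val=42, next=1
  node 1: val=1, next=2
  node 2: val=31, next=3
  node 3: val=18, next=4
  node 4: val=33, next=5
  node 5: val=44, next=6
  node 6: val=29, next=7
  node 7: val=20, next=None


Floyd's tortoise (slow, +1) and hare (fast, +2):
  init: slow=0, fast=0
  step 1: slow=1, fast=2
  step 2: slow=2, fast=4
  step 3: slow=3, fast=6
  step 4: fast 6->7->None, no cycle

Cycle: no


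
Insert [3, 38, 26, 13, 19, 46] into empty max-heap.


Insert 3: [3]
Insert 38: [38, 3]
Insert 26: [38, 3, 26]
Insert 13: [38, 13, 26, 3]
Insert 19: [38, 19, 26, 3, 13]
Insert 46: [46, 19, 38, 3, 13, 26]

Final heap: [46, 19, 38, 3, 13, 26]


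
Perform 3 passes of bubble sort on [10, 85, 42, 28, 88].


Initial: [10, 85, 42, 28, 88]
Pass 1: [10, 42, 28, 85, 88] (2 swaps)
Pass 2: [10, 28, 42, 85, 88] (1 swaps)
Pass 3: [10, 28, 42, 85, 88] (0 swaps)

After 3 passes: [10, 28, 42, 85, 88]


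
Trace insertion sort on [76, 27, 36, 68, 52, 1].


Initial: [76, 27, 36, 68, 52, 1]
Insert 27: [27, 76, 36, 68, 52, 1]
Insert 36: [27, 36, 76, 68, 52, 1]
Insert 68: [27, 36, 68, 76, 52, 1]
Insert 52: [27, 36, 52, 68, 76, 1]
Insert 1: [1, 27, 36, 52, 68, 76]

Sorted: [1, 27, 36, 52, 68, 76]


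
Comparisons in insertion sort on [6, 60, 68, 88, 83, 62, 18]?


Algorithm: insertion sort
Input: [6, 60, 68, 88, 83, 62, 18]
Sorted: [6, 18, 60, 62, 68, 83, 88]

15


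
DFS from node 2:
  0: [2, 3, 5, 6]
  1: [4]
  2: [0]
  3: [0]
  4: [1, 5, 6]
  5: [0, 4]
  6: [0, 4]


Visit 2, push [0]
Visit 0, push [6, 5, 3]
Visit 3, push []
Visit 5, push [4]
Visit 4, push [6, 1]
Visit 1, push []
Visit 6, push []

DFS order: [2, 0, 3, 5, 4, 1, 6]


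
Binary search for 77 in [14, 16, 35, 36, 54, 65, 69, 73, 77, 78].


Step 1: lo=0, hi=9, mid=4, val=54
Step 2: lo=5, hi=9, mid=7, val=73
Step 3: lo=8, hi=9, mid=8, val=77

Found at index 8


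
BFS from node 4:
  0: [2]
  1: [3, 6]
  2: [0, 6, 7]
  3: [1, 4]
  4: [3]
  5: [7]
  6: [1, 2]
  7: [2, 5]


Visit 4, enqueue [3]
Visit 3, enqueue [1]
Visit 1, enqueue [6]
Visit 6, enqueue [2]
Visit 2, enqueue [0, 7]
Visit 0, enqueue []
Visit 7, enqueue [5]
Visit 5, enqueue []

BFS order: [4, 3, 1, 6, 2, 0, 7, 5]


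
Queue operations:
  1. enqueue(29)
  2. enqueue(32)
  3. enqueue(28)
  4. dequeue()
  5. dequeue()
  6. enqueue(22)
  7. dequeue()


enqueue(29) -> [29]
enqueue(32) -> [29, 32]
enqueue(28) -> [29, 32, 28]
dequeue()->29, [32, 28]
dequeue()->32, [28]
enqueue(22) -> [28, 22]
dequeue()->28, [22]

Final queue: [22]


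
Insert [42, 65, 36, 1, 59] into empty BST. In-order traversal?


Insert 42: root
Insert 65: R from 42
Insert 36: L from 42
Insert 1: L from 42 -> L from 36
Insert 59: R from 42 -> L from 65

In-order: [1, 36, 42, 59, 65]


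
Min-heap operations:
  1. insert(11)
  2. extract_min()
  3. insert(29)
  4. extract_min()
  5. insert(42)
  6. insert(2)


insert(11) -> [11]
extract_min()->11, []
insert(29) -> [29]
extract_min()->29, []
insert(42) -> [42]
insert(2) -> [2, 42]

Final heap: [2, 42]


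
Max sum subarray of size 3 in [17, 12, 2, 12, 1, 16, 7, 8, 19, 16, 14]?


[0:3]: 31
[1:4]: 26
[2:5]: 15
[3:6]: 29
[4:7]: 24
[5:8]: 31
[6:9]: 34
[7:10]: 43
[8:11]: 49

Max: 49 at [8:11]


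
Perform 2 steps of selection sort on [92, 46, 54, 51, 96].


Initial: [92, 46, 54, 51, 96]
Step 1: min=46 at 1
  Swap: [46, 92, 54, 51, 96]
Step 2: min=51 at 3
  Swap: [46, 51, 54, 92, 96]

After 2 steps: [46, 51, 54, 92, 96]


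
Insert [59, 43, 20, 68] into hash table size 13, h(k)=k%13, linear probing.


Insert 59: h=7 -> slot 7
Insert 43: h=4 -> slot 4
Insert 20: h=7, 1 probes -> slot 8
Insert 68: h=3 -> slot 3

Table: [None, None, None, 68, 43, None, None, 59, 20, None, None, None, None]


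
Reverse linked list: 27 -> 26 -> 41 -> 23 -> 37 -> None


Step 1: curr=27, set curr.next=prev(None) | reversed so far: 27
Step 2: curr=26, set curr.next=prev(27) | reversed so far: 26 -> 27
Step 3: curr=41, set curr.next=prev(26) | reversed so far: 41 -> 26 -> 27
Step 4: curr=23, set curr.next=prev(41) | reversed so far: 23 -> 41 -> 26 -> 27
Step 5: curr=37, set curr.next=prev(23) | reversed so far: 37 -> 23 -> 41 -> 26 -> 27

37 -> 23 -> 41 -> 26 -> 27 -> None


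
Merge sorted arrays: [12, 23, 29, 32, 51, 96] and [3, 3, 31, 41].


Take 3 from B
Take 3 from B
Take 12 from A
Take 23 from A
Take 29 from A
Take 31 from B
Take 32 from A
Take 41 from B

Merged: [3, 3, 12, 23, 29, 31, 32, 41, 51, 96]


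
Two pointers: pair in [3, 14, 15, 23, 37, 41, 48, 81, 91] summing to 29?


lo=0(3)+hi=8(91)=94
lo=0(3)+hi=7(81)=84
lo=0(3)+hi=6(48)=51
lo=0(3)+hi=5(41)=44
lo=0(3)+hi=4(37)=40
lo=0(3)+hi=3(23)=26
lo=1(14)+hi=3(23)=37
lo=1(14)+hi=2(15)=29

Yes: 14+15=29


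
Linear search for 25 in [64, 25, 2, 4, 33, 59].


i=0: 64!=25
i=1: 25==25 found!

Found at 1, 2 comps


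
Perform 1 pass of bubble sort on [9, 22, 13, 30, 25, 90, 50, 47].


Initial: [9, 22, 13, 30, 25, 90, 50, 47]
Pass 1: [9, 13, 22, 25, 30, 50, 47, 90] (4 swaps)

After 1 pass: [9, 13, 22, 25, 30, 50, 47, 90]


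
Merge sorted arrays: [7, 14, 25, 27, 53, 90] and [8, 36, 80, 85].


Take 7 from A
Take 8 from B
Take 14 from A
Take 25 from A
Take 27 from A
Take 36 from B
Take 53 from A
Take 80 from B
Take 85 from B

Merged: [7, 8, 14, 25, 27, 36, 53, 80, 85, 90]


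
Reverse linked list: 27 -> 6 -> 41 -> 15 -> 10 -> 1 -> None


Step 1: curr=27, set curr.next=prev(None) | reversed so far: 27
Step 2: curr=6, set curr.next=prev(27) | reversed so far: 6 -> 27
Step 3: curr=41, set curr.next=prev(6) | reversed so far: 41 -> 6 -> 27
Step 4: curr=15, set curr.next=prev(41) | reversed so far: 15 -> 41 -> 6 -> 27
Step 5: curr=10, set curr.next=prev(15) | reversed so far: 10 -> 15 -> 41 -> 6 -> 27
Step 6: curr=1, set curr.next=prev(10) | reversed so far: 1 -> 10 -> 15 -> 41 -> 6 -> 27

1 -> 10 -> 15 -> 41 -> 6 -> 27 -> None


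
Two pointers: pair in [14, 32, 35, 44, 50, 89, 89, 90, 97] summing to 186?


lo=0(14)+hi=8(97)=111
lo=1(32)+hi=8(97)=129
lo=2(35)+hi=8(97)=132
lo=3(44)+hi=8(97)=141
lo=4(50)+hi=8(97)=147
lo=5(89)+hi=8(97)=186

Yes: 89+97=186


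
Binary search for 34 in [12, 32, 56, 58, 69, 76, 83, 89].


Step 1: lo=0, hi=7, mid=3, val=58
Step 2: lo=0, hi=2, mid=1, val=32
Step 3: lo=2, hi=2, mid=2, val=56

Not found


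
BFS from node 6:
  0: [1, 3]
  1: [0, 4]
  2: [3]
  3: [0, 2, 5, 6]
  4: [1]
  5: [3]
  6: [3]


Visit 6, enqueue [3]
Visit 3, enqueue [0, 2, 5]
Visit 0, enqueue [1]
Visit 2, enqueue []
Visit 5, enqueue []
Visit 1, enqueue [4]
Visit 4, enqueue []

BFS order: [6, 3, 0, 2, 5, 1, 4]


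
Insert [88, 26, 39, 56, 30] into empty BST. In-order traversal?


Insert 88: root
Insert 26: L from 88
Insert 39: L from 88 -> R from 26
Insert 56: L from 88 -> R from 26 -> R from 39
Insert 30: L from 88 -> R from 26 -> L from 39

In-order: [26, 30, 39, 56, 88]


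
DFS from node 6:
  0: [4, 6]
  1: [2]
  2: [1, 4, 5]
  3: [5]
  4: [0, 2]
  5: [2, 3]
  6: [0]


Visit 6, push [0]
Visit 0, push [4]
Visit 4, push [2]
Visit 2, push [5, 1]
Visit 1, push []
Visit 5, push [3]
Visit 3, push []

DFS order: [6, 0, 4, 2, 1, 5, 3]


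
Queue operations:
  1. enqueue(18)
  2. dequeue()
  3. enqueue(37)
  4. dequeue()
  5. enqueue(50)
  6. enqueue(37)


enqueue(18) -> [18]
dequeue()->18, []
enqueue(37) -> [37]
dequeue()->37, []
enqueue(50) -> [50]
enqueue(37) -> [50, 37]

Final queue: [50, 37]


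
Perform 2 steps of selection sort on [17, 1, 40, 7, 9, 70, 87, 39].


Initial: [17, 1, 40, 7, 9, 70, 87, 39]
Step 1: min=1 at 1
  Swap: [1, 17, 40, 7, 9, 70, 87, 39]
Step 2: min=7 at 3
  Swap: [1, 7, 40, 17, 9, 70, 87, 39]

After 2 steps: [1, 7, 40, 17, 9, 70, 87, 39]


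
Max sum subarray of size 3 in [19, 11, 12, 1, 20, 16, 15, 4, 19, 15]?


[0:3]: 42
[1:4]: 24
[2:5]: 33
[3:6]: 37
[4:7]: 51
[5:8]: 35
[6:9]: 38
[7:10]: 38

Max: 51 at [4:7]


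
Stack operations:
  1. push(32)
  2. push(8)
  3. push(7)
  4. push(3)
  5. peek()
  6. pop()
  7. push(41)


push(32) -> [32]
push(8) -> [32, 8]
push(7) -> [32, 8, 7]
push(3) -> [32, 8, 7, 3]
peek()->3
pop()->3, [32, 8, 7]
push(41) -> [32, 8, 7, 41]

Final stack: [32, 8, 7, 41]


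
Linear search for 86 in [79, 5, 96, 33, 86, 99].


i=0: 79!=86
i=1: 5!=86
i=2: 96!=86
i=3: 33!=86
i=4: 86==86 found!

Found at 4, 5 comps


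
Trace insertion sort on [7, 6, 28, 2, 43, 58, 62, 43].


Initial: [7, 6, 28, 2, 43, 58, 62, 43]
Insert 6: [6, 7, 28, 2, 43, 58, 62, 43]
Insert 28: [6, 7, 28, 2, 43, 58, 62, 43]
Insert 2: [2, 6, 7, 28, 43, 58, 62, 43]
Insert 43: [2, 6, 7, 28, 43, 58, 62, 43]
Insert 58: [2, 6, 7, 28, 43, 58, 62, 43]
Insert 62: [2, 6, 7, 28, 43, 58, 62, 43]
Insert 43: [2, 6, 7, 28, 43, 43, 58, 62]

Sorted: [2, 6, 7, 28, 43, 43, 58, 62]


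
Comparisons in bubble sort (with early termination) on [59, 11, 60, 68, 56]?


Algorithm: bubble sort (with early termination)
Input: [59, 11, 60, 68, 56]
Sorted: [11, 56, 59, 60, 68]

10


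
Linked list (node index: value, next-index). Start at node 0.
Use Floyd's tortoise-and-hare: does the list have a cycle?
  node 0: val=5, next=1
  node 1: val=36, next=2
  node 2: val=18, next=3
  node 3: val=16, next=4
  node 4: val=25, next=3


Floyd's tortoise (slow, +1) and hare (fast, +2):
  init: slow=0, fast=0
  step 1: slow=1, fast=2
  step 2: slow=2, fast=4
  step 3: slow=3, fast=4
  step 4: slow=4, fast=4
  slow == fast at node 4: cycle detected

Cycle: yes


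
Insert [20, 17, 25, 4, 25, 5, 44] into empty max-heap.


Insert 20: [20]
Insert 17: [20, 17]
Insert 25: [25, 17, 20]
Insert 4: [25, 17, 20, 4]
Insert 25: [25, 25, 20, 4, 17]
Insert 5: [25, 25, 20, 4, 17, 5]
Insert 44: [44, 25, 25, 4, 17, 5, 20]

Final heap: [44, 25, 25, 4, 17, 5, 20]


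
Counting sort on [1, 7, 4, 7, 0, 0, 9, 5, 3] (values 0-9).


Input: [1, 7, 4, 7, 0, 0, 9, 5, 3]
Counts: [2, 1, 0, 1, 1, 1, 0, 2, 0, 1]

Sorted: [0, 0, 1, 3, 4, 5, 7, 7, 9]


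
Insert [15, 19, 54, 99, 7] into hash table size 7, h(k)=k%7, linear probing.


Insert 15: h=1 -> slot 1
Insert 19: h=5 -> slot 5
Insert 54: h=5, 1 probes -> slot 6
Insert 99: h=1, 1 probes -> slot 2
Insert 7: h=0 -> slot 0

Table: [7, 15, 99, None, None, 19, 54]


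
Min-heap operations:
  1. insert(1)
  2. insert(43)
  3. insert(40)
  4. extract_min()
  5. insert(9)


insert(1) -> [1]
insert(43) -> [1, 43]
insert(40) -> [1, 43, 40]
extract_min()->1, [40, 43]
insert(9) -> [9, 43, 40]

Final heap: [9, 43, 40]


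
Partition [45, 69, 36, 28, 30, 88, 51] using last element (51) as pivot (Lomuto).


Pivot: 51
  45 <= 51: advance i (no swap)
  36 <= 51: swap -> [45, 36, 69, 28, 30, 88, 51]
  28 <= 51: swap -> [45, 36, 28, 69, 30, 88, 51]
  30 <= 51: swap -> [45, 36, 28, 30, 69, 88, 51]
Place pivot at 4: [45, 36, 28, 30, 51, 88, 69]

Partitioned: [45, 36, 28, 30, 51, 88, 69]


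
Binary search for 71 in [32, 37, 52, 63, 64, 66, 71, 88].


Step 1: lo=0, hi=7, mid=3, val=63
Step 2: lo=4, hi=7, mid=5, val=66
Step 3: lo=6, hi=7, mid=6, val=71

Found at index 6


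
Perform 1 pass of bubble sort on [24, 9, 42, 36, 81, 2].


Initial: [24, 9, 42, 36, 81, 2]
Pass 1: [9, 24, 36, 42, 2, 81] (3 swaps)

After 1 pass: [9, 24, 36, 42, 2, 81]


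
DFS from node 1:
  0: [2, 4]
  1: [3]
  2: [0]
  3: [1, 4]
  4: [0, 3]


Visit 1, push [3]
Visit 3, push [4]
Visit 4, push [0]
Visit 0, push [2]
Visit 2, push []

DFS order: [1, 3, 4, 0, 2]


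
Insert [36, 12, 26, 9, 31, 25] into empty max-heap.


Insert 36: [36]
Insert 12: [36, 12]
Insert 26: [36, 12, 26]
Insert 9: [36, 12, 26, 9]
Insert 31: [36, 31, 26, 9, 12]
Insert 25: [36, 31, 26, 9, 12, 25]

Final heap: [36, 31, 26, 9, 12, 25]


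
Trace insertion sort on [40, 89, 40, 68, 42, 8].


Initial: [40, 89, 40, 68, 42, 8]
Insert 89: [40, 89, 40, 68, 42, 8]
Insert 40: [40, 40, 89, 68, 42, 8]
Insert 68: [40, 40, 68, 89, 42, 8]
Insert 42: [40, 40, 42, 68, 89, 8]
Insert 8: [8, 40, 40, 42, 68, 89]

Sorted: [8, 40, 40, 42, 68, 89]


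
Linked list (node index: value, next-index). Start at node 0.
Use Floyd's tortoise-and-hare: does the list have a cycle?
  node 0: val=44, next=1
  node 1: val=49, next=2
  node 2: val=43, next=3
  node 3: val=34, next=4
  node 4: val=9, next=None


Floyd's tortoise (slow, +1) and hare (fast, +2):
  init: slow=0, fast=0
  step 1: slow=1, fast=2
  step 2: slow=2, fast=4
  step 3: fast -> None, no cycle

Cycle: no


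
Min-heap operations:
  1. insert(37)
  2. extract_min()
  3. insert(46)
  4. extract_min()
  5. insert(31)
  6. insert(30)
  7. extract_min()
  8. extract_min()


insert(37) -> [37]
extract_min()->37, []
insert(46) -> [46]
extract_min()->46, []
insert(31) -> [31]
insert(30) -> [30, 31]
extract_min()->30, [31]
extract_min()->31, []

Final heap: []


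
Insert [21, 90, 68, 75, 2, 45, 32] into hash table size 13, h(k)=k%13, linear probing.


Insert 21: h=8 -> slot 8
Insert 90: h=12 -> slot 12
Insert 68: h=3 -> slot 3
Insert 75: h=10 -> slot 10
Insert 2: h=2 -> slot 2
Insert 45: h=6 -> slot 6
Insert 32: h=6, 1 probes -> slot 7

Table: [None, None, 2, 68, None, None, 45, 32, 21, None, 75, None, 90]


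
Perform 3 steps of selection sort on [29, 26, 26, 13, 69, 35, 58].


Initial: [29, 26, 26, 13, 69, 35, 58]
Step 1: min=13 at 3
  Swap: [13, 26, 26, 29, 69, 35, 58]
Step 2: min=26 at 1
  Swap: [13, 26, 26, 29, 69, 35, 58]
Step 3: min=26 at 2
  Swap: [13, 26, 26, 29, 69, 35, 58]

After 3 steps: [13, 26, 26, 29, 69, 35, 58]


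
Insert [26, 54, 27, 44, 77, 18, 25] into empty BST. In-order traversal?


Insert 26: root
Insert 54: R from 26
Insert 27: R from 26 -> L from 54
Insert 44: R from 26 -> L from 54 -> R from 27
Insert 77: R from 26 -> R from 54
Insert 18: L from 26
Insert 25: L from 26 -> R from 18

In-order: [18, 25, 26, 27, 44, 54, 77]


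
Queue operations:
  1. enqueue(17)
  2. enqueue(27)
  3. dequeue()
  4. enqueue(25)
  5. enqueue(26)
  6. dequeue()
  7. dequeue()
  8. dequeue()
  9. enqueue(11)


enqueue(17) -> [17]
enqueue(27) -> [17, 27]
dequeue()->17, [27]
enqueue(25) -> [27, 25]
enqueue(26) -> [27, 25, 26]
dequeue()->27, [25, 26]
dequeue()->25, [26]
dequeue()->26, []
enqueue(11) -> [11]

Final queue: [11]


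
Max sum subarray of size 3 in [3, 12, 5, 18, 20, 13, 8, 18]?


[0:3]: 20
[1:4]: 35
[2:5]: 43
[3:6]: 51
[4:7]: 41
[5:8]: 39

Max: 51 at [3:6]


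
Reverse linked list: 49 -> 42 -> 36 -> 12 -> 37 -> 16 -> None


Step 1: curr=49, set curr.next=prev(None) | reversed so far: 49
Step 2: curr=42, set curr.next=prev(49) | reversed so far: 42 -> 49
Step 3: curr=36, set curr.next=prev(42) | reversed so far: 36 -> 42 -> 49
Step 4: curr=12, set curr.next=prev(36) | reversed so far: 12 -> 36 -> 42 -> 49
Step 5: curr=37, set curr.next=prev(12) | reversed so far: 37 -> 12 -> 36 -> 42 -> 49
Step 6: curr=16, set curr.next=prev(37) | reversed so far: 16 -> 37 -> 12 -> 36 -> 42 -> 49

16 -> 37 -> 12 -> 36 -> 42 -> 49 -> None


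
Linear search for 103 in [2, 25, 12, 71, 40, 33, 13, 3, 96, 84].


i=0: 2!=103
i=1: 25!=103
i=2: 12!=103
i=3: 71!=103
i=4: 40!=103
i=5: 33!=103
i=6: 13!=103
i=7: 3!=103
i=8: 96!=103
i=9: 84!=103

Not found, 10 comps


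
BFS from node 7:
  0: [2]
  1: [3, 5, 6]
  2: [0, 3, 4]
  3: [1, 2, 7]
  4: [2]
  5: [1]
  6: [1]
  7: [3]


Visit 7, enqueue [3]
Visit 3, enqueue [1, 2]
Visit 1, enqueue [5, 6]
Visit 2, enqueue [0, 4]
Visit 5, enqueue []
Visit 6, enqueue []
Visit 0, enqueue []
Visit 4, enqueue []

BFS order: [7, 3, 1, 2, 5, 6, 0, 4]


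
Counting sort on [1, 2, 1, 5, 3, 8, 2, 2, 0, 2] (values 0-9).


Input: [1, 2, 1, 5, 3, 8, 2, 2, 0, 2]
Counts: [1, 2, 4, 1, 0, 1, 0, 0, 1, 0]

Sorted: [0, 1, 1, 2, 2, 2, 2, 3, 5, 8]


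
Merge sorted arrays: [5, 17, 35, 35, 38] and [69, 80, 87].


Take 5 from A
Take 17 from A
Take 35 from A
Take 35 from A
Take 38 from A

Merged: [5, 17, 35, 35, 38, 69, 80, 87]


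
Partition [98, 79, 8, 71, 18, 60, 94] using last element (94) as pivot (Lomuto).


Pivot: 94
  79 <= 94: swap -> [79, 98, 8, 71, 18, 60, 94]
  8 <= 94: swap -> [79, 8, 98, 71, 18, 60, 94]
  71 <= 94: swap -> [79, 8, 71, 98, 18, 60, 94]
  18 <= 94: swap -> [79, 8, 71, 18, 98, 60, 94]
  60 <= 94: swap -> [79, 8, 71, 18, 60, 98, 94]
Place pivot at 5: [79, 8, 71, 18, 60, 94, 98]

Partitioned: [79, 8, 71, 18, 60, 94, 98]


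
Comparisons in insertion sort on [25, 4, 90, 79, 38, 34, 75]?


Algorithm: insertion sort
Input: [25, 4, 90, 79, 38, 34, 75]
Sorted: [4, 25, 34, 38, 75, 79, 90]

14


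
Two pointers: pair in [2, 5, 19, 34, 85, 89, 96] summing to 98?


lo=0(2)+hi=6(96)=98

Yes: 2+96=98


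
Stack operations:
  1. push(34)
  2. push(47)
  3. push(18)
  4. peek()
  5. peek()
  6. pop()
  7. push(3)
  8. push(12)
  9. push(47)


push(34) -> [34]
push(47) -> [34, 47]
push(18) -> [34, 47, 18]
peek()->18
peek()->18
pop()->18, [34, 47]
push(3) -> [34, 47, 3]
push(12) -> [34, 47, 3, 12]
push(47) -> [34, 47, 3, 12, 47]

Final stack: [34, 47, 3, 12, 47]


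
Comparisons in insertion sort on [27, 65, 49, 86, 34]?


Algorithm: insertion sort
Input: [27, 65, 49, 86, 34]
Sorted: [27, 34, 49, 65, 86]

8


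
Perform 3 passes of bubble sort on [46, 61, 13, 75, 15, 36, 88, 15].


Initial: [46, 61, 13, 75, 15, 36, 88, 15]
Pass 1: [46, 13, 61, 15, 36, 75, 15, 88] (4 swaps)
Pass 2: [13, 46, 15, 36, 61, 15, 75, 88] (4 swaps)
Pass 3: [13, 15, 36, 46, 15, 61, 75, 88] (3 swaps)

After 3 passes: [13, 15, 36, 46, 15, 61, 75, 88]


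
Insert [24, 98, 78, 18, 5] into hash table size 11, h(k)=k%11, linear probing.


Insert 24: h=2 -> slot 2
Insert 98: h=10 -> slot 10
Insert 78: h=1 -> slot 1
Insert 18: h=7 -> slot 7
Insert 5: h=5 -> slot 5

Table: [None, 78, 24, None, None, 5, None, 18, None, None, 98]


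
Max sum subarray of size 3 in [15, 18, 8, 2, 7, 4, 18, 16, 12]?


[0:3]: 41
[1:4]: 28
[2:5]: 17
[3:6]: 13
[4:7]: 29
[5:8]: 38
[6:9]: 46

Max: 46 at [6:9]


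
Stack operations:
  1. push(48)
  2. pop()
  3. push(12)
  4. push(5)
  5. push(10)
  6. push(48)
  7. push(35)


push(48) -> [48]
pop()->48, []
push(12) -> [12]
push(5) -> [12, 5]
push(10) -> [12, 5, 10]
push(48) -> [12, 5, 10, 48]
push(35) -> [12, 5, 10, 48, 35]

Final stack: [12, 5, 10, 48, 35]
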